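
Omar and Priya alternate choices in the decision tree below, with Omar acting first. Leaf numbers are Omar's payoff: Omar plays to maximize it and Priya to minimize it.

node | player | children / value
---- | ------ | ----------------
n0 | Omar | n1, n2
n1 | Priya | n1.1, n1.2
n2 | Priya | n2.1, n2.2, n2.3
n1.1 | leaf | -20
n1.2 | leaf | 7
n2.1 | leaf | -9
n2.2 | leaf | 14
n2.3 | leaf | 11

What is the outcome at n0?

-9

n1 (Priya): min(-20, 7) = -20
n2 (Priya): min(-9, 14, 11) = -9
n0 (Omar): max(-20, -9) = -9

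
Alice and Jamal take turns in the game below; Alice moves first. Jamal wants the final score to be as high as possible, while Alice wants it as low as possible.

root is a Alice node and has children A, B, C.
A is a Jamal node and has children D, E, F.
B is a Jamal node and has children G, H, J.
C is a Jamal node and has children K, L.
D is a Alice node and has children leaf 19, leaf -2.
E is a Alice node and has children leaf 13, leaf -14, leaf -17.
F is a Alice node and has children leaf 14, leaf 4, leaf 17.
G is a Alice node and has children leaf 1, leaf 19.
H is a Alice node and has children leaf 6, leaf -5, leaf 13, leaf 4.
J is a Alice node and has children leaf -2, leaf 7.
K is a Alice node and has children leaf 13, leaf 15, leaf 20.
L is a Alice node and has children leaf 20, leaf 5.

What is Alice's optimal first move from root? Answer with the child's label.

B

D (Alice): min(19, -2) = -2
E (Alice): min(13, -14, -17) = -17
F (Alice): min(14, 4, 17) = 4
A (Jamal): max(-2, -17, 4) = 4
G (Alice): min(1, 19) = 1
H (Alice): min(6, -5, 13, 4) = -5
J (Alice): min(-2, 7) = -2
B (Jamal): max(1, -5, -2) = 1
K (Alice): min(13, 15, 20) = 13
L (Alice): min(20, 5) = 5
C (Jamal): max(13, 5) = 13
root (Alice): min(4, 1, 13) = 1
Alice at root wants the lowest of {A=4, B=1, C=13}, so chooses B.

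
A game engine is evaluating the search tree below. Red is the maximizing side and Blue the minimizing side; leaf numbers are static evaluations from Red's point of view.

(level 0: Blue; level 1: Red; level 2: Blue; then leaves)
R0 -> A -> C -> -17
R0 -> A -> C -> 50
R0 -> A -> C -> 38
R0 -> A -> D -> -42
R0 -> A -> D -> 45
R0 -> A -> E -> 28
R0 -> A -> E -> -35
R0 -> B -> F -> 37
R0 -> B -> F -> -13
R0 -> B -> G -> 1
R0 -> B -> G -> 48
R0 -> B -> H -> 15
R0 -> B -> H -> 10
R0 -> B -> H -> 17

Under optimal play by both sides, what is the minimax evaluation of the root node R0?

-17

C (Blue): min(-17, 50, 38) = -17
D (Blue): min(-42, 45) = -42
E (Blue): min(28, -35) = -35
A (Red): max(-17, -42, -35) = -17
F (Blue): min(37, -13) = -13
G (Blue): min(1, 48) = 1
H (Blue): min(15, 10, 17) = 10
B (Red): max(-13, 1, 10) = 10
R0 (Blue): min(-17, 10) = -17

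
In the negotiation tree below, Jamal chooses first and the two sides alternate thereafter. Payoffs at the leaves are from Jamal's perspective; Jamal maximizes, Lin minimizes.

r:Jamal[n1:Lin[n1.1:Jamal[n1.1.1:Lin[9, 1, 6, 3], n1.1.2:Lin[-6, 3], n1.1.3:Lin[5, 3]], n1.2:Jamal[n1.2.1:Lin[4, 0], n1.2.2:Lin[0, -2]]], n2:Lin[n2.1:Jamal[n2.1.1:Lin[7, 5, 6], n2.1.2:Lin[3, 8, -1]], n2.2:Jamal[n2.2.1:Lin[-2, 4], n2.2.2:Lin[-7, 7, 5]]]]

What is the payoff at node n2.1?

n2.1.1 (Lin): min(7, 5, 6) = 5
n2.1.2 (Lin): min(3, 8, -1) = -1
n2.1 (Jamal): max(5, -1) = 5

5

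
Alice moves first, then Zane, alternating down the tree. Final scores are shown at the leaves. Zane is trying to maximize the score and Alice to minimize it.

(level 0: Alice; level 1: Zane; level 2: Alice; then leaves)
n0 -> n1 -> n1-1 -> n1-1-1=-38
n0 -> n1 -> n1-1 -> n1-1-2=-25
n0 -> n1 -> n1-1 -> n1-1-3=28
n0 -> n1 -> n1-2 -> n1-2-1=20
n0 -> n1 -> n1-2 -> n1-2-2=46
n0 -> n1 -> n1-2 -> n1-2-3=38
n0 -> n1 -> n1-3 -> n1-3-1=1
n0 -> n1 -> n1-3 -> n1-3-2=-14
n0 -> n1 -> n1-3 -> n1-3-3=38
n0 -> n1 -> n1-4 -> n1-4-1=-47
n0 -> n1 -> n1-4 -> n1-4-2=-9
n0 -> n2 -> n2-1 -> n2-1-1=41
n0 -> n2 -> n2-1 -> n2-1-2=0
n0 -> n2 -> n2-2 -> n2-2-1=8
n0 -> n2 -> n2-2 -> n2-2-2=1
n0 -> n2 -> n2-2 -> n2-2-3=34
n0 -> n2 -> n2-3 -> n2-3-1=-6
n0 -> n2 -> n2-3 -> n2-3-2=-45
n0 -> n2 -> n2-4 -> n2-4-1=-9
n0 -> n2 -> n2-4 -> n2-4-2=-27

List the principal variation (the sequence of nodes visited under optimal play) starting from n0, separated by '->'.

n0 -> n2 -> n2-2 -> n2-2-2

n1-1 (Alice): min(-38, -25, 28) = -38
n1-2 (Alice): min(20, 46, 38) = 20
n1-3 (Alice): min(1, -14, 38) = -14
n1-4 (Alice): min(-47, -9) = -47
n1 (Zane): max(-38, 20, -14, -47) = 20
n2-1 (Alice): min(41, 0) = 0
n2-2 (Alice): min(8, 1, 34) = 1
n2-3 (Alice): min(-6, -45) = -45
n2-4 (Alice): min(-9, -27) = -27
n2 (Zane): max(0, 1, -45, -27) = 1
n0 (Alice): min(20, 1) = 1
At n0, Alice picks n2 (lowest: 1).
At n2, Zane picks n2-2 (highest: 1).
At n2-2, Alice picks n2-2-2 (lowest: 1).
Terminal value 1.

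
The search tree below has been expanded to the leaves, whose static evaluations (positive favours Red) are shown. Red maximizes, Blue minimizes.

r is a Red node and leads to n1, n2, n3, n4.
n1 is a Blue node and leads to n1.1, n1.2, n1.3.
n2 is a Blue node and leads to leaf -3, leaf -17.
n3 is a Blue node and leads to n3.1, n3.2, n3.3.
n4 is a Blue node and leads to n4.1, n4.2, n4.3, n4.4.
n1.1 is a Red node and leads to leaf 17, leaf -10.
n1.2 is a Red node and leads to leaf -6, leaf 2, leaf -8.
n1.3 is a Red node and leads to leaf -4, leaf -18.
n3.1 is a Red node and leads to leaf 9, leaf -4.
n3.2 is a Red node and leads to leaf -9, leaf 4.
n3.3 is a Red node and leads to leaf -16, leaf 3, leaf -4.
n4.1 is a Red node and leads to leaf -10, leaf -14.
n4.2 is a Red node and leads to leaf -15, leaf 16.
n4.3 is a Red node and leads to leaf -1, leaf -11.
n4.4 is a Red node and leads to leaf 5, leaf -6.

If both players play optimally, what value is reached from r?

3

n1.1 (Red): max(17, -10) = 17
n1.2 (Red): max(-6, 2, -8) = 2
n1.3 (Red): max(-4, -18) = -4
n1 (Blue): min(17, 2, -4) = -4
n2 (Blue): min(-3, -17) = -17
n3.1 (Red): max(9, -4) = 9
n3.2 (Red): max(-9, 4) = 4
n3.3 (Red): max(-16, 3, -4) = 3
n3 (Blue): min(9, 4, 3) = 3
n4.1 (Red): max(-10, -14) = -10
n4.2 (Red): max(-15, 16) = 16
n4.3 (Red): max(-1, -11) = -1
n4.4 (Red): max(5, -6) = 5
n4 (Blue): min(-10, 16, -1, 5) = -10
r (Red): max(-4, -17, 3, -10) = 3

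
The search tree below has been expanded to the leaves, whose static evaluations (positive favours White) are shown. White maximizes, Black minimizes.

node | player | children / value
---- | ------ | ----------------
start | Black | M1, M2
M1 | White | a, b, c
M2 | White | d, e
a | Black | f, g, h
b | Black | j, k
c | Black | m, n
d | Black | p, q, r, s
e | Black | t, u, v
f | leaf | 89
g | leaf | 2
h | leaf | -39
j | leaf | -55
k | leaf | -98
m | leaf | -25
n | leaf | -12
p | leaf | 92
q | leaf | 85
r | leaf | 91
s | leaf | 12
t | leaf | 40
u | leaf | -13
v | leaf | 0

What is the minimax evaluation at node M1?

a (Black): min(89, 2, -39) = -39
b (Black): min(-55, -98) = -98
c (Black): min(-25, -12) = -25
M1 (White): max(-39, -98, -25) = -25

-25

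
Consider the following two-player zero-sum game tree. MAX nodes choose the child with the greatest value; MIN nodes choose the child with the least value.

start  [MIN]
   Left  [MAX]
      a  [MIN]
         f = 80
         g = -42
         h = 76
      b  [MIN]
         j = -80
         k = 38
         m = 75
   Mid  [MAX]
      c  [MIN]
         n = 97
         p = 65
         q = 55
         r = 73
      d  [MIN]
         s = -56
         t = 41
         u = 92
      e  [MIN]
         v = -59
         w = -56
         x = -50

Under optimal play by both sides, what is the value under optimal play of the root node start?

a (MIN): min(80, -42, 76) = -42
b (MIN): min(-80, 38, 75) = -80
Left (MAX): max(-42, -80) = -42
c (MIN): min(97, 65, 55, 73) = 55
d (MIN): min(-56, 41, 92) = -56
e (MIN): min(-59, -56, -50) = -59
Mid (MAX): max(55, -56, -59) = 55
start (MIN): min(-42, 55) = -42

-42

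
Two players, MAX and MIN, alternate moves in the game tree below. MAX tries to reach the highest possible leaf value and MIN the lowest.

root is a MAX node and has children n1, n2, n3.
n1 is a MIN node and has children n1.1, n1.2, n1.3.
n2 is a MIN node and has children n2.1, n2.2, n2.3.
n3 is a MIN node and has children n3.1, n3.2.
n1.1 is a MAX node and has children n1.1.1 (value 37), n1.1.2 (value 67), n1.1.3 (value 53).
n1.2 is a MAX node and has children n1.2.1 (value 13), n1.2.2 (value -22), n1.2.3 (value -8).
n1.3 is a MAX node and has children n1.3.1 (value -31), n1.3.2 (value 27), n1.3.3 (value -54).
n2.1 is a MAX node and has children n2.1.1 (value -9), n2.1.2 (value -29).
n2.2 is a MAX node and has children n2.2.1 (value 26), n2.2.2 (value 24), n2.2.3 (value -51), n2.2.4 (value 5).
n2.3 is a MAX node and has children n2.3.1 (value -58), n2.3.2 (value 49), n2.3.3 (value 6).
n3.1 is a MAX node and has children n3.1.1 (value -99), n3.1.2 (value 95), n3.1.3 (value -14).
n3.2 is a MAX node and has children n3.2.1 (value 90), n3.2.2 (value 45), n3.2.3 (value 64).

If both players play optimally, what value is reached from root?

90

n1.1 (MAX): max(37, 67, 53) = 67
n1.2 (MAX): max(13, -22, -8) = 13
n1.3 (MAX): max(-31, 27, -54) = 27
n1 (MIN): min(67, 13, 27) = 13
n2.1 (MAX): max(-9, -29) = -9
n2.2 (MAX): max(26, 24, -51, 5) = 26
n2.3 (MAX): max(-58, 49, 6) = 49
n2 (MIN): min(-9, 26, 49) = -9
n3.1 (MAX): max(-99, 95, -14) = 95
n3.2 (MAX): max(90, 45, 64) = 90
n3 (MIN): min(95, 90) = 90
root (MAX): max(13, -9, 90) = 90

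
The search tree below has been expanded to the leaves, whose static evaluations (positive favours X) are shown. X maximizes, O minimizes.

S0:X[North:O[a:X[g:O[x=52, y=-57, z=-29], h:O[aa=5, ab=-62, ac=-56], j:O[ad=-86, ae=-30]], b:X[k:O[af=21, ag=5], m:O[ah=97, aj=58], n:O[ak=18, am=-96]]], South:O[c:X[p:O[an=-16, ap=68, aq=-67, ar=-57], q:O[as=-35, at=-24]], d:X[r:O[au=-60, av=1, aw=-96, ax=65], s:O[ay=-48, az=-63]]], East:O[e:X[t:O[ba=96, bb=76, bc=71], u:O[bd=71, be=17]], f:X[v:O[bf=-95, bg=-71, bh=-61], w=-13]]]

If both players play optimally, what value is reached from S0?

-13

g (O): min(52, -57, -29) = -57
h (O): min(5, -62, -56) = -62
j (O): min(-86, -30) = -86
a (X): max(-57, -62, -86) = -57
k (O): min(21, 5) = 5
m (O): min(97, 58) = 58
n (O): min(18, -96) = -96
b (X): max(5, 58, -96) = 58
North (O): min(-57, 58) = -57
p (O): min(-16, 68, -67, -57) = -67
q (O): min(-35, -24) = -35
c (X): max(-67, -35) = -35
r (O): min(-60, 1, -96, 65) = -96
s (O): min(-48, -63) = -63
d (X): max(-96, -63) = -63
South (O): min(-35, -63) = -63
t (O): min(96, 76, 71) = 71
u (O): min(71, 17) = 17
e (X): max(71, 17) = 71
v (O): min(-95, -71, -61) = -95
f (X): max(-95, -13) = -13
East (O): min(71, -13) = -13
S0 (X): max(-57, -63, -13) = -13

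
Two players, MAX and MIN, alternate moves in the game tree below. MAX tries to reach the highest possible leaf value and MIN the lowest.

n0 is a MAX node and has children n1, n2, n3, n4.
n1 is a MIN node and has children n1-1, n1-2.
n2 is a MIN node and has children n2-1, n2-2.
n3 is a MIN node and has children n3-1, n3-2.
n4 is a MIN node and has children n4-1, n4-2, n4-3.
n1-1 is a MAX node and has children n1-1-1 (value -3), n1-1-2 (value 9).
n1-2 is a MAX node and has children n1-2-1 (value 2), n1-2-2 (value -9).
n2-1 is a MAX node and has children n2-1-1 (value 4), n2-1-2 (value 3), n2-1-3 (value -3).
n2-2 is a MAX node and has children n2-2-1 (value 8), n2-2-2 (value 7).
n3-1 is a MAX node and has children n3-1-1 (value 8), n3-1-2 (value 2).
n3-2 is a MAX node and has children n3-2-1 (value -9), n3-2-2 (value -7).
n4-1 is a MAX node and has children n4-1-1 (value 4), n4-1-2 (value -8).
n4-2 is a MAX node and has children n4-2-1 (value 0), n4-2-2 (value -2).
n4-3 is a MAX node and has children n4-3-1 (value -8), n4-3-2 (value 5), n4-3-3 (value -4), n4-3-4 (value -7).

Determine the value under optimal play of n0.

4

n1-1 (MAX): max(-3, 9) = 9
n1-2 (MAX): max(2, -9) = 2
n1 (MIN): min(9, 2) = 2
n2-1 (MAX): max(4, 3, -3) = 4
n2-2 (MAX): max(8, 7) = 8
n2 (MIN): min(4, 8) = 4
n3-1 (MAX): max(8, 2) = 8
n3-2 (MAX): max(-9, -7) = -7
n3 (MIN): min(8, -7) = -7
n4-1 (MAX): max(4, -8) = 4
n4-2 (MAX): max(0, -2) = 0
n4-3 (MAX): max(-8, 5, -4, -7) = 5
n4 (MIN): min(4, 0, 5) = 0
n0 (MAX): max(2, 4, -7, 0) = 4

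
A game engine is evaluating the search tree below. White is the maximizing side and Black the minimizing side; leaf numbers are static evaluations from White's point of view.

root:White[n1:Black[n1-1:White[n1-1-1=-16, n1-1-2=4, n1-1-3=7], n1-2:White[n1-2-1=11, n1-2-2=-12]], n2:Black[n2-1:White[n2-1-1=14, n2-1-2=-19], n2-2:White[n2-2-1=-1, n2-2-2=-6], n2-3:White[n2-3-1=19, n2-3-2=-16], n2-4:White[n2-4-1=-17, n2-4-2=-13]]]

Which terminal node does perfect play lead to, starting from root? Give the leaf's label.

n1-1-3

n1-1 (White): max(-16, 4, 7) = 7
n1-2 (White): max(11, -12) = 11
n1 (Black): min(7, 11) = 7
n2-1 (White): max(14, -19) = 14
n2-2 (White): max(-1, -6) = -1
n2-3 (White): max(19, -16) = 19
n2-4 (White): max(-17, -13) = -13
n2 (Black): min(14, -1, 19, -13) = -13
root (White): max(7, -13) = 7
At root, White picks n1 (highest: 7).
At n1, Black picks n1-1 (lowest: 7).
At n1-1, White picks n1-1-3 (highest: 7).
Terminal value 7.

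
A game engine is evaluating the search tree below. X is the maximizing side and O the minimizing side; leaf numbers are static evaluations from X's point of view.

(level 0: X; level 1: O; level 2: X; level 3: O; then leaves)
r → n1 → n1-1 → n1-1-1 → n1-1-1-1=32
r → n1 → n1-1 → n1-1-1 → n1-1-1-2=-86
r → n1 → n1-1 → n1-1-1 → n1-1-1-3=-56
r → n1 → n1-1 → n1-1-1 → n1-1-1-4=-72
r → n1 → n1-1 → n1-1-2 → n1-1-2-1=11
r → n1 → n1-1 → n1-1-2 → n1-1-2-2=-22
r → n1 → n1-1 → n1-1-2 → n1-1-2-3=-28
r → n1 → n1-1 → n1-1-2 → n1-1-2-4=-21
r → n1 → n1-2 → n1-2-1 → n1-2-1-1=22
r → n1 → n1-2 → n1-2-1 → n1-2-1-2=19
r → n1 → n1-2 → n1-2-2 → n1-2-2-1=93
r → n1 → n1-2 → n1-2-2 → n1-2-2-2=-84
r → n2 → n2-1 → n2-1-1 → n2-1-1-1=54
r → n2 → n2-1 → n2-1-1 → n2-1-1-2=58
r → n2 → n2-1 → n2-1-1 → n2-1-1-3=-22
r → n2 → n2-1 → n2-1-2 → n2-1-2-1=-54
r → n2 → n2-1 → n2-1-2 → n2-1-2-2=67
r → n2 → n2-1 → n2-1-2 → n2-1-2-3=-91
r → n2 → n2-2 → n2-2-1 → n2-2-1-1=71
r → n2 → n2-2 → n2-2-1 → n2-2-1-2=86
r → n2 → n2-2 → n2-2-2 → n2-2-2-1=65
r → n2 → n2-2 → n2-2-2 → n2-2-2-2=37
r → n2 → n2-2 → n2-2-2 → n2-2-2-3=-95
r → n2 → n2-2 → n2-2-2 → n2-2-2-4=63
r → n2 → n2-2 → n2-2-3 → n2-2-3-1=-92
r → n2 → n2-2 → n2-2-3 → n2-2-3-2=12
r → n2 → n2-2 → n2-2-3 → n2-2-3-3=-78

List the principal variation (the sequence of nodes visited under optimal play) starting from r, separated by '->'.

n1-1-1 (O): min(32, -86, -56, -72) = -86
n1-1-2 (O): min(11, -22, -28, -21) = -28
n1-1 (X): max(-86, -28) = -28
n1-2-1 (O): min(22, 19) = 19
n1-2-2 (O): min(93, -84) = -84
n1-2 (X): max(19, -84) = 19
n1 (O): min(-28, 19) = -28
n2-1-1 (O): min(54, 58, -22) = -22
n2-1-2 (O): min(-54, 67, -91) = -91
n2-1 (X): max(-22, -91) = -22
n2-2-1 (O): min(71, 86) = 71
n2-2-2 (O): min(65, 37, -95, 63) = -95
n2-2-3 (O): min(-92, 12, -78) = -92
n2-2 (X): max(71, -95, -92) = 71
n2 (O): min(-22, 71) = -22
r (X): max(-28, -22) = -22
At r, X picks n2 (highest: -22).
At n2, O picks n2-1 (lowest: -22).
At n2-1, X picks n2-1-1 (highest: -22).
At n2-1-1, O picks n2-1-1-3 (lowest: -22).
Terminal value -22.

r -> n2 -> n2-1 -> n2-1-1 -> n2-1-1-3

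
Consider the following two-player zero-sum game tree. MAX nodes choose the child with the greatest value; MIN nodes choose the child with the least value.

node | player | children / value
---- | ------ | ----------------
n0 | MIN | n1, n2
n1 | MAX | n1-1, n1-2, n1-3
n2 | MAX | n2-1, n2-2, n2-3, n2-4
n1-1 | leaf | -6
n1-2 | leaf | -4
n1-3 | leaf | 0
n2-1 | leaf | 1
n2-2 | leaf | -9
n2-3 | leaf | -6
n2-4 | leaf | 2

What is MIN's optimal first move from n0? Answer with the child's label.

n1

n1 (MAX): max(-6, -4, 0) = 0
n2 (MAX): max(1, -9, -6, 2) = 2
n0 (MIN): min(0, 2) = 0
MIN at n0 wants the lowest of {n1=0, n2=2}, so chooses n1.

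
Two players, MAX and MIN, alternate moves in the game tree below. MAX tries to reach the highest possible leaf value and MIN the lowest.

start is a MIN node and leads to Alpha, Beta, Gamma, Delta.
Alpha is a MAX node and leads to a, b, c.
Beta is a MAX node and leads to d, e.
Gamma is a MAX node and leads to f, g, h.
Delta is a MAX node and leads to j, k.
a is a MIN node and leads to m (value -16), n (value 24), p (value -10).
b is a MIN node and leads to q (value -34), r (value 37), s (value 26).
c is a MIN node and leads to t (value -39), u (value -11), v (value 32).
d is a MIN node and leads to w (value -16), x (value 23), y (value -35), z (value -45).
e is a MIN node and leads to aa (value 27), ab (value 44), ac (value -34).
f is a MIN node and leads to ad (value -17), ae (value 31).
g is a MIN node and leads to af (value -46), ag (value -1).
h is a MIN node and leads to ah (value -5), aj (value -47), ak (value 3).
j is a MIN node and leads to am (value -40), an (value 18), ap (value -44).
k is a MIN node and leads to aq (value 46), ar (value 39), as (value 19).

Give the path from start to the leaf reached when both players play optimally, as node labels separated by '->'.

start -> Beta -> e -> ac

a (MIN): min(-16, 24, -10) = -16
b (MIN): min(-34, 37, 26) = -34
c (MIN): min(-39, -11, 32) = -39
Alpha (MAX): max(-16, -34, -39) = -16
d (MIN): min(-16, 23, -35, -45) = -45
e (MIN): min(27, 44, -34) = -34
Beta (MAX): max(-45, -34) = -34
f (MIN): min(-17, 31) = -17
g (MIN): min(-46, -1) = -46
h (MIN): min(-5, -47, 3) = -47
Gamma (MAX): max(-17, -46, -47) = -17
j (MIN): min(-40, 18, -44) = -44
k (MIN): min(46, 39, 19) = 19
Delta (MAX): max(-44, 19) = 19
start (MIN): min(-16, -34, -17, 19) = -34
At start, MIN picks Beta (lowest: -34).
At Beta, MAX picks e (highest: -34).
At e, MIN picks ac (lowest: -34).
Terminal value -34.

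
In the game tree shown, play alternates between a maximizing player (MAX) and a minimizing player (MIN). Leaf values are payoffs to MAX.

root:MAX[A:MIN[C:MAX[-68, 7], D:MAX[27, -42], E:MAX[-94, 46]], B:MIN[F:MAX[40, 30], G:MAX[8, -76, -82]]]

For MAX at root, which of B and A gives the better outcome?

B

F (MAX): max(40, 30) = 40
G (MAX): max(8, -76, -82) = 8
B (MIN): min(40, 8) = 8
C (MAX): max(-68, 7) = 7
D (MAX): max(27, -42) = 27
E (MAX): max(-94, 46) = 46
A (MIN): min(7, 27, 46) = 7
MAX prefers the higher value; B=8, A=7. B is better since 8 > 7.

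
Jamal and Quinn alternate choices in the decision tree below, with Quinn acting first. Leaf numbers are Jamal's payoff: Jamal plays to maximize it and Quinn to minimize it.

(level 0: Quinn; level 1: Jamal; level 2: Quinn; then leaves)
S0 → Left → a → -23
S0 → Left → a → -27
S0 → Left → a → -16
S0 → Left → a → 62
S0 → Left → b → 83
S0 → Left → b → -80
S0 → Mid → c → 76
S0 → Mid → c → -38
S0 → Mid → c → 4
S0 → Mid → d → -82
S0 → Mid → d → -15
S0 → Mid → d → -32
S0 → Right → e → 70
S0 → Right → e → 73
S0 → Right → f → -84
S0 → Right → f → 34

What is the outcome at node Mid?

-38

c (Quinn): min(76, -38, 4) = -38
d (Quinn): min(-82, -15, -32) = -82
Mid (Jamal): max(-38, -82) = -38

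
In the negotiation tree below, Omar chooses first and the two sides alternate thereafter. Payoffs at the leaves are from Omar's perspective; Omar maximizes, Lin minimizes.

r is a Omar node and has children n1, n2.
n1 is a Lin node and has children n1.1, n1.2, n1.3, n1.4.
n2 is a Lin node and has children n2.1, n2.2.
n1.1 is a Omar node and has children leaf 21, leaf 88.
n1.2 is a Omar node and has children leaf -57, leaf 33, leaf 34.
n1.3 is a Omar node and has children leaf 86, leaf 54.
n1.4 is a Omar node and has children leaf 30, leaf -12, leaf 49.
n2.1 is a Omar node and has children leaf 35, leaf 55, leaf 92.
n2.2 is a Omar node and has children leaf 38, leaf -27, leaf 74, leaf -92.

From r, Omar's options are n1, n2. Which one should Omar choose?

n1.1 (Omar): max(21, 88) = 88
n1.2 (Omar): max(-57, 33, 34) = 34
n1.3 (Omar): max(86, 54) = 86
n1.4 (Omar): max(30, -12, 49) = 49
n1 (Lin): min(88, 34, 86, 49) = 34
n2.1 (Omar): max(35, 55, 92) = 92
n2.2 (Omar): max(38, -27, 74, -92) = 74
n2 (Lin): min(92, 74) = 74
r (Omar): max(34, 74) = 74
Omar at r wants the highest of {n1=34, n2=74}, so chooses n2.

n2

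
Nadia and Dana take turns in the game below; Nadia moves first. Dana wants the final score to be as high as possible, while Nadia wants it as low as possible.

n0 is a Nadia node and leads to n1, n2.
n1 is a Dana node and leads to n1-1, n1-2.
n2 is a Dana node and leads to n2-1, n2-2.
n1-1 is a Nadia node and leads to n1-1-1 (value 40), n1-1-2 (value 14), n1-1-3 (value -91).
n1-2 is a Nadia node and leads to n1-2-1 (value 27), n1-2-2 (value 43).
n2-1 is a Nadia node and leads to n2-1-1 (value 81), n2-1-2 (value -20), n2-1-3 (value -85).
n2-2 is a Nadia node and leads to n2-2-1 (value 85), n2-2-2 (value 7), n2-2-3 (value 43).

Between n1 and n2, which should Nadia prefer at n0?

n1-1 (Nadia): min(40, 14, -91) = -91
n1-2 (Nadia): min(27, 43) = 27
n1 (Dana): max(-91, 27) = 27
n2-1 (Nadia): min(81, -20, -85) = -85
n2-2 (Nadia): min(85, 7, 43) = 7
n2 (Dana): max(-85, 7) = 7
Nadia prefers the lower value; n1=27, n2=7. n2 is better since 7 < 27.

n2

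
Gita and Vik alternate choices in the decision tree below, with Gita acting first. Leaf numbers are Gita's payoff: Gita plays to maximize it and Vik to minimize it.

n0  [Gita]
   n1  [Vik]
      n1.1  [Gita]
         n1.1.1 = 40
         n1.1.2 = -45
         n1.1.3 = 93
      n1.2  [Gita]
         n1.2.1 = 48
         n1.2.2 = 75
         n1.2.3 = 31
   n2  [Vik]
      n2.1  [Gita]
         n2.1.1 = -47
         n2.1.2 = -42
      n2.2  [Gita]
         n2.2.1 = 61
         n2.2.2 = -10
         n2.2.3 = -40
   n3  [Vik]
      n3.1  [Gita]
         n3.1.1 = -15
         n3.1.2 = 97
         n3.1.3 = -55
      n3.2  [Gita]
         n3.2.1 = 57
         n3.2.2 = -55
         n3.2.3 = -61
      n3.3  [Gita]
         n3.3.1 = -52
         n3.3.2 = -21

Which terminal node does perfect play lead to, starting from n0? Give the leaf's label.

n1.1 (Gita): max(40, -45, 93) = 93
n1.2 (Gita): max(48, 75, 31) = 75
n1 (Vik): min(93, 75) = 75
n2.1 (Gita): max(-47, -42) = -42
n2.2 (Gita): max(61, -10, -40) = 61
n2 (Vik): min(-42, 61) = -42
n3.1 (Gita): max(-15, 97, -55) = 97
n3.2 (Gita): max(57, -55, -61) = 57
n3.3 (Gita): max(-52, -21) = -21
n3 (Vik): min(97, 57, -21) = -21
n0 (Gita): max(75, -42, -21) = 75
At n0, Gita picks n1 (highest: 75).
At n1, Vik picks n1.2 (lowest: 75).
At n1.2, Gita picks n1.2.2 (highest: 75).
Terminal value 75.

n1.2.2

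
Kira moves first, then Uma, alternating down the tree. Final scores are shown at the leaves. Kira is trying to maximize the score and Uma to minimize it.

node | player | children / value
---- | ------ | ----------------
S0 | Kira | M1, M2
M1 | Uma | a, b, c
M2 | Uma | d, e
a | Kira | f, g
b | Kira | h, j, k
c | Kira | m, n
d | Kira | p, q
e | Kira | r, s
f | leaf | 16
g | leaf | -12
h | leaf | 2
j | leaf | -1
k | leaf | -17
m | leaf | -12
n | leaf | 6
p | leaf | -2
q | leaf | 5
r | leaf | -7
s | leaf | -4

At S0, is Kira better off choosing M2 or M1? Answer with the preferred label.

M1

d (Kira): max(-2, 5) = 5
e (Kira): max(-7, -4) = -4
M2 (Uma): min(5, -4) = -4
a (Kira): max(16, -12) = 16
b (Kira): max(2, -1, -17) = 2
c (Kira): max(-12, 6) = 6
M1 (Uma): min(16, 2, 6) = 2
Kira prefers the higher value; M2=-4, M1=2. M1 is better since 2 > -4.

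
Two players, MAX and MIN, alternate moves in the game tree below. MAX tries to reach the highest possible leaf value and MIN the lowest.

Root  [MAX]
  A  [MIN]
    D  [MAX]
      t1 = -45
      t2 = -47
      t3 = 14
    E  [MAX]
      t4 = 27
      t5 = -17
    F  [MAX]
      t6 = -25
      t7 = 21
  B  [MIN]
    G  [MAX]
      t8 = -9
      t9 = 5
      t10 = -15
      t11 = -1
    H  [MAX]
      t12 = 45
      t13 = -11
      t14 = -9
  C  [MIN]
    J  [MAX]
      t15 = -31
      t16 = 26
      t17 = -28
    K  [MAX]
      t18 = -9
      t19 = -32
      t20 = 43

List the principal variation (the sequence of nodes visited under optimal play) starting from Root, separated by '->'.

Root -> C -> J -> t16

D (MAX): max(-45, -47, 14) = 14
E (MAX): max(27, -17) = 27
F (MAX): max(-25, 21) = 21
A (MIN): min(14, 27, 21) = 14
G (MAX): max(-9, 5, -15, -1) = 5
H (MAX): max(45, -11, -9) = 45
B (MIN): min(5, 45) = 5
J (MAX): max(-31, 26, -28) = 26
K (MAX): max(-9, -32, 43) = 43
C (MIN): min(26, 43) = 26
Root (MAX): max(14, 5, 26) = 26
At Root, MAX picks C (highest: 26).
At C, MIN picks J (lowest: 26).
At J, MAX picks t16 (highest: 26).
Terminal value 26.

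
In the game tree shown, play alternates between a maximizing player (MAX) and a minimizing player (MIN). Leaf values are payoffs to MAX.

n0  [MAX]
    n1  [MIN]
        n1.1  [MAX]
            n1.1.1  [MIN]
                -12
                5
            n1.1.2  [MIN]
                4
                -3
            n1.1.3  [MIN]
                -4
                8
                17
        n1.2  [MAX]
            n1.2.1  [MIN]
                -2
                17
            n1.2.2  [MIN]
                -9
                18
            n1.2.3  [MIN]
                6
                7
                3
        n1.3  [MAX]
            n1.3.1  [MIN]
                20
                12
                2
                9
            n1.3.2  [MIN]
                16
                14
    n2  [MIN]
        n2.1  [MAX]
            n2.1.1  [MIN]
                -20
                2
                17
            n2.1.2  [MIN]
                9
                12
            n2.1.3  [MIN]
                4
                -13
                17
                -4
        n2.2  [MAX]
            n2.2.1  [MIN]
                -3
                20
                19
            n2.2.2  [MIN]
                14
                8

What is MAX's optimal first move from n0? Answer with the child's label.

n2

n1.1.1 (MIN): min(-12, 5) = -12
n1.1.2 (MIN): min(4, -3) = -3
n1.1.3 (MIN): min(-4, 8, 17) = -4
n1.1 (MAX): max(-12, -3, -4) = -3
n1.2.1 (MIN): min(-2, 17) = -2
n1.2.2 (MIN): min(-9, 18) = -9
n1.2.3 (MIN): min(6, 7, 3) = 3
n1.2 (MAX): max(-2, -9, 3) = 3
n1.3.1 (MIN): min(20, 12, 2, 9) = 2
n1.3.2 (MIN): min(16, 14) = 14
n1.3 (MAX): max(2, 14) = 14
n1 (MIN): min(-3, 3, 14) = -3
n2.1.1 (MIN): min(-20, 2, 17) = -20
n2.1.2 (MIN): min(9, 12) = 9
n2.1.3 (MIN): min(4, -13, 17, -4) = -13
n2.1 (MAX): max(-20, 9, -13) = 9
n2.2.1 (MIN): min(-3, 20, 19) = -3
n2.2.2 (MIN): min(14, 8) = 8
n2.2 (MAX): max(-3, 8) = 8
n2 (MIN): min(9, 8) = 8
n0 (MAX): max(-3, 8) = 8
MAX at n0 wants the highest of {n1=-3, n2=8}, so chooses n2.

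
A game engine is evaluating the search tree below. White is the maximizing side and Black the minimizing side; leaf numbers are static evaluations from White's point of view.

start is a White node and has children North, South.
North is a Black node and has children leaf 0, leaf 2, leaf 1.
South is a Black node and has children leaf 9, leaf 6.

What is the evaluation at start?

North (Black): min(0, 2, 1) = 0
South (Black): min(9, 6) = 6
start (White): max(0, 6) = 6

6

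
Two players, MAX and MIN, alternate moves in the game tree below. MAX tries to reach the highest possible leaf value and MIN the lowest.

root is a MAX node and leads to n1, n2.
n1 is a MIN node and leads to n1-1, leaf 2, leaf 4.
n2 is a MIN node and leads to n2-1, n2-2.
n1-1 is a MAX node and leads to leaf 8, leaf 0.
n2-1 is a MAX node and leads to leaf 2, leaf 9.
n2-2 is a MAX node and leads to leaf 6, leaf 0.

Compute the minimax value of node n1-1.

8

n1-1 (MAX): max(8, 0) = 8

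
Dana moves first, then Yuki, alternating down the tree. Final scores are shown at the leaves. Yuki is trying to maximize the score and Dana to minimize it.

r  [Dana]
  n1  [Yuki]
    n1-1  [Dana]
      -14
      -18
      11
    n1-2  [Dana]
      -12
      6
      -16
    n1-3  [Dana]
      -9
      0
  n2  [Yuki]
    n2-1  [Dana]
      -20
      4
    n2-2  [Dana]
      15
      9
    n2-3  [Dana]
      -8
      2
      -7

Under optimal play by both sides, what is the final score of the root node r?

n1-1 (Dana): min(-14, -18, 11) = -18
n1-2 (Dana): min(-12, 6, -16) = -16
n1-3 (Dana): min(-9, 0) = -9
n1 (Yuki): max(-18, -16, -9) = -9
n2-1 (Dana): min(-20, 4) = -20
n2-2 (Dana): min(15, 9) = 9
n2-3 (Dana): min(-8, 2, -7) = -8
n2 (Yuki): max(-20, 9, -8) = 9
r (Dana): min(-9, 9) = -9

-9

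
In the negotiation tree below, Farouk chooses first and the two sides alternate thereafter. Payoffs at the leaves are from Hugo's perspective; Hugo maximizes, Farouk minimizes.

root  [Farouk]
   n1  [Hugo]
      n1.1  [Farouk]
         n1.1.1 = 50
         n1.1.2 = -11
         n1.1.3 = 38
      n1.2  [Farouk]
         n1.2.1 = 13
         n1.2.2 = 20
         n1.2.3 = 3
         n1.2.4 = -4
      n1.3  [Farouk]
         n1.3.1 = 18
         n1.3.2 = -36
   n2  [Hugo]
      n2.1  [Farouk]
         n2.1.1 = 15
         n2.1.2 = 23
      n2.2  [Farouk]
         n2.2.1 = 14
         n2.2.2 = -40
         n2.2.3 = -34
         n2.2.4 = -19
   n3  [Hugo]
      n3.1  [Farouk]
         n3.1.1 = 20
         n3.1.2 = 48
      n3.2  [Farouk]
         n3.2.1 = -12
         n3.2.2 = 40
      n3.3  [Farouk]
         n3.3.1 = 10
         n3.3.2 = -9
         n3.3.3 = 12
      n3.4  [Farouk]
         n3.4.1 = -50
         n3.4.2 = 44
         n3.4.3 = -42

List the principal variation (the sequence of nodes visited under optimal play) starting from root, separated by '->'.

root -> n1 -> n1.2 -> n1.2.4

n1.1 (Farouk): min(50, -11, 38) = -11
n1.2 (Farouk): min(13, 20, 3, -4) = -4
n1.3 (Farouk): min(18, -36) = -36
n1 (Hugo): max(-11, -4, -36) = -4
n2.1 (Farouk): min(15, 23) = 15
n2.2 (Farouk): min(14, -40, -34, -19) = -40
n2 (Hugo): max(15, -40) = 15
n3.1 (Farouk): min(20, 48) = 20
n3.2 (Farouk): min(-12, 40) = -12
n3.3 (Farouk): min(10, -9, 12) = -9
n3.4 (Farouk): min(-50, 44, -42) = -50
n3 (Hugo): max(20, -12, -9, -50) = 20
root (Farouk): min(-4, 15, 20) = -4
At root, Farouk picks n1 (lowest: -4).
At n1, Hugo picks n1.2 (highest: -4).
At n1.2, Farouk picks n1.2.4 (lowest: -4).
Terminal value -4.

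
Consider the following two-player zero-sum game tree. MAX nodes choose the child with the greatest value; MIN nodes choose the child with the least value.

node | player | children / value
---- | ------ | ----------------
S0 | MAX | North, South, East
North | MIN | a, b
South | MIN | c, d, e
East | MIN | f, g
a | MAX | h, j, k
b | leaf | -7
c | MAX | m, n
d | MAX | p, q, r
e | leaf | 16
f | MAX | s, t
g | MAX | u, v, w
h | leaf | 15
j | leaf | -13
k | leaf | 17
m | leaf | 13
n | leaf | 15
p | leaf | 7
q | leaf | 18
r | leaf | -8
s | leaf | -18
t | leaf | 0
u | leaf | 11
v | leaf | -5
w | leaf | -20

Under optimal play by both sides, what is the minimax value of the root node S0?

15

a (MAX): max(15, -13, 17) = 17
North (MIN): min(17, -7) = -7
c (MAX): max(13, 15) = 15
d (MAX): max(7, 18, -8) = 18
South (MIN): min(15, 18, 16) = 15
f (MAX): max(-18, 0) = 0
g (MAX): max(11, -5, -20) = 11
East (MIN): min(0, 11) = 0
S0 (MAX): max(-7, 15, 0) = 15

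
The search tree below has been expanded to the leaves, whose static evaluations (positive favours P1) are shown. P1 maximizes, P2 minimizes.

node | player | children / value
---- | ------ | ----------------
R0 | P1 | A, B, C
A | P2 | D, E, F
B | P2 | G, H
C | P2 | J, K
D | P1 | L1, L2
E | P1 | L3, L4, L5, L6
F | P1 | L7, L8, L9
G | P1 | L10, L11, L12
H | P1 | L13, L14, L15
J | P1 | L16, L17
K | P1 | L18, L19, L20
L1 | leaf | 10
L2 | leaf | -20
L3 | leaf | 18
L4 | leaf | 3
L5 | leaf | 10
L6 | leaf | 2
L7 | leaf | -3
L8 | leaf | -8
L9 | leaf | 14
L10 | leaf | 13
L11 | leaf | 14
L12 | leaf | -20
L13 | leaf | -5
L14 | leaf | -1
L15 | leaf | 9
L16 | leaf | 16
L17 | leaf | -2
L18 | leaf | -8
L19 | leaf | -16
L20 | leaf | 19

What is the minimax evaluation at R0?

D (P1): max(10, -20) = 10
E (P1): max(18, 3, 10, 2) = 18
F (P1): max(-3, -8, 14) = 14
A (P2): min(10, 18, 14) = 10
G (P1): max(13, 14, -20) = 14
H (P1): max(-5, -1, 9) = 9
B (P2): min(14, 9) = 9
J (P1): max(16, -2) = 16
K (P1): max(-8, -16, 19) = 19
C (P2): min(16, 19) = 16
R0 (P1): max(10, 9, 16) = 16

16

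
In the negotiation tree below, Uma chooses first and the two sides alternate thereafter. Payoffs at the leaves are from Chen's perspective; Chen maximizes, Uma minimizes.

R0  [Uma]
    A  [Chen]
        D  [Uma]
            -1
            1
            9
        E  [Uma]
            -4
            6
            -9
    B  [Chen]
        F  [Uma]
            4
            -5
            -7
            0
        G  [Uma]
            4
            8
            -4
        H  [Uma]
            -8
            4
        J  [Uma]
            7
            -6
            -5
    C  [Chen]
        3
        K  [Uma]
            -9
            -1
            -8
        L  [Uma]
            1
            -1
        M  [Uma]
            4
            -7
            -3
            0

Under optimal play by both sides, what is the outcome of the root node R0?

D (Uma): min(-1, 1, 9) = -1
E (Uma): min(-4, 6, -9) = -9
A (Chen): max(-1, -9) = -1
F (Uma): min(4, -5, -7, 0) = -7
G (Uma): min(4, 8, -4) = -4
H (Uma): min(-8, 4) = -8
J (Uma): min(7, -6, -5) = -6
B (Chen): max(-7, -4, -8, -6) = -4
K (Uma): min(-9, -1, -8) = -9
L (Uma): min(1, -1) = -1
M (Uma): min(4, -7, -3, 0) = -7
C (Chen): max(3, -9, -1, -7) = 3
R0 (Uma): min(-1, -4, 3) = -4

-4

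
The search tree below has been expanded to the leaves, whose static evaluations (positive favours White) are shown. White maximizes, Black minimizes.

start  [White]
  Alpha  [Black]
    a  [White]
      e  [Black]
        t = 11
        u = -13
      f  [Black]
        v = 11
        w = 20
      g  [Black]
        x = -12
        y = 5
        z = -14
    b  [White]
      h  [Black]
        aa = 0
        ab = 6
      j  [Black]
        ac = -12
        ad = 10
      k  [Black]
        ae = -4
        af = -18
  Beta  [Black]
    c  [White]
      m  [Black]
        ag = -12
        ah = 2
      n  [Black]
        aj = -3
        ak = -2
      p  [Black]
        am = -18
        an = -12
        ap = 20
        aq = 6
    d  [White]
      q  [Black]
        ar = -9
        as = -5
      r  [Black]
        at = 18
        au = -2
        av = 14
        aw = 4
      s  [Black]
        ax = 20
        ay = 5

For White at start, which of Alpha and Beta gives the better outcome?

e (Black): min(11, -13) = -13
f (Black): min(11, 20) = 11
g (Black): min(-12, 5, -14) = -14
a (White): max(-13, 11, -14) = 11
h (Black): min(0, 6) = 0
j (Black): min(-12, 10) = -12
k (Black): min(-4, -18) = -18
b (White): max(0, -12, -18) = 0
Alpha (Black): min(11, 0) = 0
m (Black): min(-12, 2) = -12
n (Black): min(-3, -2) = -3
p (Black): min(-18, -12, 20, 6) = -18
c (White): max(-12, -3, -18) = -3
q (Black): min(-9, -5) = -9
r (Black): min(18, -2, 14, 4) = -2
s (Black): min(20, 5) = 5
d (White): max(-9, -2, 5) = 5
Beta (Black): min(-3, 5) = -3
White prefers the higher value; Alpha=0, Beta=-3. Alpha is better since 0 > -3.

Alpha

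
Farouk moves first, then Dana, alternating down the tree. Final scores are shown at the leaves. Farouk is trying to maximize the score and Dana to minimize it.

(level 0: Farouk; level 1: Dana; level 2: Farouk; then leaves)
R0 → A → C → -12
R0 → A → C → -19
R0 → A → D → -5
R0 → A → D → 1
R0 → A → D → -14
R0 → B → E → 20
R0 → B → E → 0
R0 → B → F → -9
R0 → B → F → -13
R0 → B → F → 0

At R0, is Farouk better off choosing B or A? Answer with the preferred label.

B

E (Farouk): max(20, 0) = 20
F (Farouk): max(-9, -13, 0) = 0
B (Dana): min(20, 0) = 0
C (Farouk): max(-12, -19) = -12
D (Farouk): max(-5, 1, -14) = 1
A (Dana): min(-12, 1) = -12
Farouk prefers the higher value; B=0, A=-12. B is better since 0 > -12.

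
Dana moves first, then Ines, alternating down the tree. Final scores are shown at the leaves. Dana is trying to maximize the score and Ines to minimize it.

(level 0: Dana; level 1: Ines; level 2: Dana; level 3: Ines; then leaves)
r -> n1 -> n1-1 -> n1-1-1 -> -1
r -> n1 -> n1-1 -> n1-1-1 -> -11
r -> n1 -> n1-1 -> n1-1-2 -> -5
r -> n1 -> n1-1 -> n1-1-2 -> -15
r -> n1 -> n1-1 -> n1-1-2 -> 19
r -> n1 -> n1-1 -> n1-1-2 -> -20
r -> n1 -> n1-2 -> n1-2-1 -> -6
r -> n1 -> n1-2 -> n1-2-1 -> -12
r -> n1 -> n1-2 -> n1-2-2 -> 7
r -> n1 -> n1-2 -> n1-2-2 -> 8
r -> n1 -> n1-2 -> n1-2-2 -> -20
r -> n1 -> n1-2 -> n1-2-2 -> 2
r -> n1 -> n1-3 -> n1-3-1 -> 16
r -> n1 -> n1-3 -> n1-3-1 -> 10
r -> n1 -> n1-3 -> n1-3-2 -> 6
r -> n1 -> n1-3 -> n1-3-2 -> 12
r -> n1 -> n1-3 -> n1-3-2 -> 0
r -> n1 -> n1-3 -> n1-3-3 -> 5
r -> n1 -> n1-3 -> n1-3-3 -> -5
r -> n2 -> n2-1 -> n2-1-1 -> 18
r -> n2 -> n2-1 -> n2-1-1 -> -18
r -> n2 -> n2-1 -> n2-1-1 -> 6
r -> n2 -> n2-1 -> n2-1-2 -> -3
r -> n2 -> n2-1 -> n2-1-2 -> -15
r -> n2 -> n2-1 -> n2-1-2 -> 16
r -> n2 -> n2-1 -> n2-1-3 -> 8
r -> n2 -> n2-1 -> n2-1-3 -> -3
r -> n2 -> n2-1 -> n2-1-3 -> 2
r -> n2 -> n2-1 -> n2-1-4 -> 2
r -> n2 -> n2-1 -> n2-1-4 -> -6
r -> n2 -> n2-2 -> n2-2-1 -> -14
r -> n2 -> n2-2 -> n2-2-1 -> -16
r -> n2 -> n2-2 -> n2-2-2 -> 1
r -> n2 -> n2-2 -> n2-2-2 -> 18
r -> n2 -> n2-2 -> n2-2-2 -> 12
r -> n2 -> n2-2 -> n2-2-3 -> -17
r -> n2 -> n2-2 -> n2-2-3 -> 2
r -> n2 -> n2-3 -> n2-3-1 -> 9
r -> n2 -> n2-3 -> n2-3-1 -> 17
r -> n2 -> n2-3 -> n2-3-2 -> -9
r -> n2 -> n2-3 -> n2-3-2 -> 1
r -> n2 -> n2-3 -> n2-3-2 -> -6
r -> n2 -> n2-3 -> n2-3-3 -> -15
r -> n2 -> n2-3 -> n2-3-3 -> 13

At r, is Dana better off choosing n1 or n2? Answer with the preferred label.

n2

n1-1-1 (Ines): min(-1, -11) = -11
n1-1-2 (Ines): min(-5, -15, 19, -20) = -20
n1-1 (Dana): max(-11, -20) = -11
n1-2-1 (Ines): min(-6, -12) = -12
n1-2-2 (Ines): min(7, 8, -20, 2) = -20
n1-2 (Dana): max(-12, -20) = -12
n1-3-1 (Ines): min(16, 10) = 10
n1-3-2 (Ines): min(6, 12, 0) = 0
n1-3-3 (Ines): min(5, -5) = -5
n1-3 (Dana): max(10, 0, -5) = 10
n1 (Ines): min(-11, -12, 10) = -12
n2-1-1 (Ines): min(18, -18, 6) = -18
n2-1-2 (Ines): min(-3, -15, 16) = -15
n2-1-3 (Ines): min(8, -3, 2) = -3
n2-1-4 (Ines): min(2, -6) = -6
n2-1 (Dana): max(-18, -15, -3, -6) = -3
n2-2-1 (Ines): min(-14, -16) = -16
n2-2-2 (Ines): min(1, 18, 12) = 1
n2-2-3 (Ines): min(-17, 2) = -17
n2-2 (Dana): max(-16, 1, -17) = 1
n2-3-1 (Ines): min(9, 17) = 9
n2-3-2 (Ines): min(-9, 1, -6) = -9
n2-3-3 (Ines): min(-15, 13) = -15
n2-3 (Dana): max(9, -9, -15) = 9
n2 (Ines): min(-3, 1, 9) = -3
Dana prefers the higher value; n1=-12, n2=-3. n2 is better since -3 > -12.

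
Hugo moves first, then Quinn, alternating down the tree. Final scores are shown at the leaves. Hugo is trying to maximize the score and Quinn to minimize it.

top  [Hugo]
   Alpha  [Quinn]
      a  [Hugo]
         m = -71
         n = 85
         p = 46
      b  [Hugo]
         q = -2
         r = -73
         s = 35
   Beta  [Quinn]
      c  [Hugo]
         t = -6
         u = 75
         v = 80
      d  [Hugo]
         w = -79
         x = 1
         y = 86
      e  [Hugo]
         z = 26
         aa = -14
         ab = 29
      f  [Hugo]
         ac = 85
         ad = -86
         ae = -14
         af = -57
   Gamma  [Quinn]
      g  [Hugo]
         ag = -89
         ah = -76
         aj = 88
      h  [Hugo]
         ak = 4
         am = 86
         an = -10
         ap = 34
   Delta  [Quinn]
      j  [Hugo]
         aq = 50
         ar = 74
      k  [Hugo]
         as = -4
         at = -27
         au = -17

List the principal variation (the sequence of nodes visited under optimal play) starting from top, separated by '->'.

top -> Gamma -> h -> am

a (Hugo): max(-71, 85, 46) = 85
b (Hugo): max(-2, -73, 35) = 35
Alpha (Quinn): min(85, 35) = 35
c (Hugo): max(-6, 75, 80) = 80
d (Hugo): max(-79, 1, 86) = 86
e (Hugo): max(26, -14, 29) = 29
f (Hugo): max(85, -86, -14, -57) = 85
Beta (Quinn): min(80, 86, 29, 85) = 29
g (Hugo): max(-89, -76, 88) = 88
h (Hugo): max(4, 86, -10, 34) = 86
Gamma (Quinn): min(88, 86) = 86
j (Hugo): max(50, 74) = 74
k (Hugo): max(-4, -27, -17) = -4
Delta (Quinn): min(74, -4) = -4
top (Hugo): max(35, 29, 86, -4) = 86
At top, Hugo picks Gamma (highest: 86).
At Gamma, Quinn picks h (lowest: 86).
At h, Hugo picks am (highest: 86).
Terminal value 86.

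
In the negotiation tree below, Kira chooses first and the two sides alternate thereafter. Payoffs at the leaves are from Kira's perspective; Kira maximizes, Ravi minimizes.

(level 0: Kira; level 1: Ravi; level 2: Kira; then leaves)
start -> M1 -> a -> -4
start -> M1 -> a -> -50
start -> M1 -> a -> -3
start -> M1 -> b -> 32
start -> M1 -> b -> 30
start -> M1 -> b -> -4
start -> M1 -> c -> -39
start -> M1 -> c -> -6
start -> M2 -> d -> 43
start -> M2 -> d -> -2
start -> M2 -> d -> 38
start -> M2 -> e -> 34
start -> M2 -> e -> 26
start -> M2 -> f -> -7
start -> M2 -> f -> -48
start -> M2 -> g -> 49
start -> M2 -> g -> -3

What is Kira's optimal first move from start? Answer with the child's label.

M1

a (Kira): max(-4, -50, -3) = -3
b (Kira): max(32, 30, -4) = 32
c (Kira): max(-39, -6) = -6
M1 (Ravi): min(-3, 32, -6) = -6
d (Kira): max(43, -2, 38) = 43
e (Kira): max(34, 26) = 34
f (Kira): max(-7, -48) = -7
g (Kira): max(49, -3) = 49
M2 (Ravi): min(43, 34, -7, 49) = -7
start (Kira): max(-6, -7) = -6
Kira at start wants the highest of {M1=-6, M2=-7}, so chooses M1.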